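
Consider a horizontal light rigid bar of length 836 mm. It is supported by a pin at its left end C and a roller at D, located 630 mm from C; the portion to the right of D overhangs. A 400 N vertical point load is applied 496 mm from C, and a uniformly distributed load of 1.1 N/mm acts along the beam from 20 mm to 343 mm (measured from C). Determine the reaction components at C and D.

Resultant of the distributed load: 1.1 × 323 = 355.3 N at 181.5 mm from C.
Taking moments about C: D_y·630 − 400·496 − (1.1·323)·181.5 = 0 → D_y = 262886.95/630 = 417.281 ≈ 417.3 N.
ΣF_y = 0: C_y + 417.281 − 400 − 1.1·323 = 0 → C_y = 338.0 N.
ΣF_x = 0: no horizontal applied forces, so C_x = 0.

C_x = 0, C_y = 338.0 N, D_y = 417.3 N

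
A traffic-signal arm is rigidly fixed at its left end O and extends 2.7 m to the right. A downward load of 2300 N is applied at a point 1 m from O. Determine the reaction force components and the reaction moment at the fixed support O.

ΣF_x = 0: O_x = 0.
ΣF_y = 0: O_y − 2300 = 0 → O_y = 2300 N.
ΣM about O: M_O − 2300·1 = 0 → M_O = 2300 N·m.

O_x = 0, O_y = 2300 N, M_O = 2300 N·m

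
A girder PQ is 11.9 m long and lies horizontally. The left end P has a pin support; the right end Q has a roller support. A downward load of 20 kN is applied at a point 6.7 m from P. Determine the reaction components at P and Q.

ΣM about P: Q_y·11.9 − 20·6.7 = 0 → Q_y = 134/11.9 = 11.2605 ≈ 11.26 kN.
ΣF_y = 0: P_y + 11.2605 − 20 = 0 → P_y = 8.739 kN.
ΣF_x = 0: no horizontal applied forces, so P_x = 0.

P_x = 0, P_y = 8.739 kN, Q_y = 11.26 kN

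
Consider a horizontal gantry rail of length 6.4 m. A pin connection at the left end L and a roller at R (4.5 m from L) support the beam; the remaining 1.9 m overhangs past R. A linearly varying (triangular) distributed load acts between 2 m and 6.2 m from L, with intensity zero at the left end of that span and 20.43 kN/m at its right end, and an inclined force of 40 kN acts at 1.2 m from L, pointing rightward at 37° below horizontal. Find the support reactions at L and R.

L_x = -31.95 kN, L_y = 14.79 kN, R_y = 52.18 kN

Resultant of the triangular load: ½ × 20.43 × 4.2 = 42.903 kN, acting at 4.8 m from L (one-third of the span from the peak).
Moments about L: R_y·4.5 − (½·20.43·4.2)·4.8 − 40·sin37°·1.2 = 0 → R_y = 234.822/4.5 = 52.1827 ≈ 52.18 kN.
ΣF_y = 0: L_y + 52.1827 − ½·20.43·4.2 − 40·sin37° = 0 → L_y = 14.79 kN.
ΣF_x = 0: L_x + 40·cos37° = 0 → L_x = -31.95 kN.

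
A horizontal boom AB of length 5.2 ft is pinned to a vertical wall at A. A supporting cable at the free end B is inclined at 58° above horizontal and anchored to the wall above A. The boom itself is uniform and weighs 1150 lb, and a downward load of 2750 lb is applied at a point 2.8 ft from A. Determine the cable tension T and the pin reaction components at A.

ΣM about A: T·sin58°·5.2 − 1150·2.6 − 2750·2.8 = 0 → T = 10690/(5.2·0.848048) = 2424.12 ≈ 2424 lb.
ΣF_x = 0: A_x − T·cos58° = 0 → A_x = 2424.12 × 0.529919 = 1285 lb.
ΣF_y = 0: A_y + T·sin58° − 1150 − 2750 = 0 → A_y = 3900 − 2424.12 × 0.848048 = 1844 lb.

T = 2424 lb, A_x = 1285 lb, A_y = 1844 lb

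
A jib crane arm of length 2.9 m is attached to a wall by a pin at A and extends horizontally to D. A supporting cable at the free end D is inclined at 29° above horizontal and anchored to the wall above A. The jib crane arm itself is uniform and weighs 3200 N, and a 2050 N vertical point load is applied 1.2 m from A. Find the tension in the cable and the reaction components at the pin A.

T = 5050 N, A_x = 4417 N, A_y = 2802 N

ΣM about A: T·sin29°·2.9 − 3200·1.45 − 2050·1.2 = 0 → T = 7100/(2.9·0.48481) = 5049.97 ≈ 5050 N.
ΣF_x = 0: A_x − T·cos29° = 0 → A_x = 5049.97 × 0.87462 = 4417 N.
ΣF_y = 0: A_y + T·sin29° − 3200 − 2050 = 0 → A_y = 5250 − 5049.97 × 0.48481 = 2802 N.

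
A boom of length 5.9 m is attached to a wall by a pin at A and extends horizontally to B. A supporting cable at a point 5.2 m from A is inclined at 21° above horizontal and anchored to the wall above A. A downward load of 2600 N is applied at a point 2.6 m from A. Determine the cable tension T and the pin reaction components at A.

ΣM about A: T·sin21°·5.2 − 2600·2.6 = 0 → T = 6760/(5.2·0.358368) = 3627.56 ≈ 3628 N.
ΣF_x = 0: A_x − T·cos21° = 0 → A_x = 3627.56 × 0.93358 = 3387 N.
ΣF_y = 0: A_y + T·sin21° − 2600 = 0 → A_y = 2600 − 3627.56 × 0.358368 = 1300 N.

T = 3628 N, A_x = 3387 N, A_y = 1300 N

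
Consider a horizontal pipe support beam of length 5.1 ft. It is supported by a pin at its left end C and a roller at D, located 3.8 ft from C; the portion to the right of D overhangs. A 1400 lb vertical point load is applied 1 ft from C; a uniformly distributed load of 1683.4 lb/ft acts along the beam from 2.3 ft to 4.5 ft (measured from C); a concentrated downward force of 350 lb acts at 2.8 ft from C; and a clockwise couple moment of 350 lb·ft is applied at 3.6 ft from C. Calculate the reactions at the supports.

C_x = 0, C_y = 1421 lb, D_y = 4032 lb

Resultant of the distributed load: 1683.4 × 2.2 = 3703.48 lb at 3.4 ft from C.
ΣM about C: D_y·3.8 − 1400·1 − (1683.4·2.2)·3.4 − 350·2.8 − 350 = 0 → D_y = 15321.832/3.8 = 4032.06 ≈ 4032 lb.
ΣF_y = 0: C_y + 4032.06 − 1400 − 1683.4·2.2 − 350 = 0 → C_y = 1421 lb.
ΣF_x = 0: no horizontal applied forces, so C_x = 0.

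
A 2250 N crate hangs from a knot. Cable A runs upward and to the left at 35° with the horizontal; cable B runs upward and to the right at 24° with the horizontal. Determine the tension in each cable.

T_A = 2398 N, T_B = 2150 N

ΣF_x = 0: −T_A·cos35° + T_B·cos24° = 0 → T_B = 0.896674·T_A.
ΣF_y = 0: T_A·sin35° + T_B·sin24° = 2250.
Substitute: T_A·(0.573576 + 0.896674·0.406737) = 2250 → T_A = 2397.99 ≈ 2398 N.
Then T_B = 0.896674 × 2397.99 = 2150 N.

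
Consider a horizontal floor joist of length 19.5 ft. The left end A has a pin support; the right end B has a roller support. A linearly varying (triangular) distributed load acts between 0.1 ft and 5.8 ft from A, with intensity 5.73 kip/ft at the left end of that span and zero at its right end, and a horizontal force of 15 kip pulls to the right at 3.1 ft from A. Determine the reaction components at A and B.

Resultant of the triangular load: ½ × 5.73 × 5.7 = 16.3305 kip, acting at 2 ft from A (one-third of the span from the peak).
Taking moments about A: B_y·19.5 − (½·5.73·5.7)·2 = 0 → B_y = 32.661/19.5 = 1.67492 ≈ 1.675 kip.
ΣF_y = 0: A_y + 1.67492 − ½·5.73·5.7 = 0 → A_y = 14.66 kip.
ΣF_x = 0: A_x + 15 = 0 → A_x = -15.00 kip.

A_x = -15.00 kip, A_y = 14.66 kip, B_y = 1.675 kip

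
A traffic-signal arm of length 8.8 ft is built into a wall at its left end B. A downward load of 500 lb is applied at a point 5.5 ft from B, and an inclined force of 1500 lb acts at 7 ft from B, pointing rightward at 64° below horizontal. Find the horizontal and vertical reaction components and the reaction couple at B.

ΣF_x = 0: B_x + 1500·cos64° = 0 → B_x = -657.6 lb.
ΣF_y = 0: B_y − 500 − 1500·sin64° = 0 → B_y = 1848 lb.
ΣM about B: M_B − 500·5.5 − 1500·sin64°·7 = 0 → M_B = 12190 lb·ft.

B_x = -657.6 lb, B_y = 1848 lb, M_B = 12190 lb·ft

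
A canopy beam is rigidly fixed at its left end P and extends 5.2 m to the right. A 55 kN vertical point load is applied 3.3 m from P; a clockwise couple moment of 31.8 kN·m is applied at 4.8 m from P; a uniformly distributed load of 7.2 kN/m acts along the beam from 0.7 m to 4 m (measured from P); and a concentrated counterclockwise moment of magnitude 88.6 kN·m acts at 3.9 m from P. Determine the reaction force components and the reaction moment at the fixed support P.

P_x = 0, P_y = 78.76 kN, M_P = 180.5 kN·m

Resultant of the distributed load: 7.2 × 3.3 = 23.76 kN at 2.35 m from P.
ΣF_x = 0: P_x = 0.
ΣF_y = 0: P_y − 55 − 7.2·3.3 = 0 → P_y = 78.76 kN.
ΣM about P: M_P − 55·3.3 − 31.8 − (7.2·3.3)·2.35 + 88.6 = 0 → M_P = 180.5 kN·m.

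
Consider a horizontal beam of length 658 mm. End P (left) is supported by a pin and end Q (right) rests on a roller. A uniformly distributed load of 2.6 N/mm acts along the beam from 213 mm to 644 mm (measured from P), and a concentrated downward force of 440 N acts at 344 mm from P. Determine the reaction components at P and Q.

Resultant of the distributed load: 2.6 × 431 = 1120.6 N at 428.5 mm from P.
ΣM about P: Q_y·658 − (2.6·431)·428.5 − 440·344 = 0 → Q_y = 631537.1/658 = 959.783 ≈ 959.8 N.
ΣF_y = 0: P_y + 959.783 − 2.6·431 − 440 = 0 → P_y = 600.8 N.
ΣF_x = 0: no horizontal applied forces, so P_x = 0.

P_x = 0, P_y = 600.8 N, Q_y = 959.8 N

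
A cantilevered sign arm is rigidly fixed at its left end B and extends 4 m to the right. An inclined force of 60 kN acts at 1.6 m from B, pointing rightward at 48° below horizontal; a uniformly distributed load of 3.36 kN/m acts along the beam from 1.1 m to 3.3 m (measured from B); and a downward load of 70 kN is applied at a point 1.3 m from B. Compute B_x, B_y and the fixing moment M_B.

Resultant of the distributed load: 3.36 × 2.2 = 7.392 kN at 2.2 m from B.
ΣF_x = 0: B_x + 60·cos48° = 0 → B_x = -40.15 kN.
ΣF_y = 0: B_y − 60·sin48° − 3.36·2.2 − 70 = 0 → B_y = 122.0 kN.
ΣM about B: M_B − 60·sin48°·1.6 − (3.36·2.2)·2.2 − 70·1.3 = 0 → M_B = 178.6 kN·m.

B_x = -40.15 kN, B_y = 122.0 kN, M_B = 178.6 kN·m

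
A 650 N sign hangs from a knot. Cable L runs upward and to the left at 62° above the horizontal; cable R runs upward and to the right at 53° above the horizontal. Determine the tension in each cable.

ΣF_x = 0: −T_L·cos62° + T_R·cos53° = 0 → T_R = 0.780093·T_L.
ΣF_y = 0: T_L·sin62° + T_R·sin53° = 650.
Substitute: T_L·(0.882948 + 0.780093·0.798636) = 650 → T_L = 431.619 ≈ 431.6 N.
Then T_R = 0.780093 × 431.619 = 336.7 N.

T_L = 431.6 N, T_R = 336.7 N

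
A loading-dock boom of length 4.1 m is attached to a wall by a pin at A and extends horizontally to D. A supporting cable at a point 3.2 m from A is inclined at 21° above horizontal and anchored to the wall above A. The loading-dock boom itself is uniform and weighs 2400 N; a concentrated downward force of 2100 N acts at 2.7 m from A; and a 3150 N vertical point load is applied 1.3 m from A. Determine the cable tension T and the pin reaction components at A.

ΣM about A: T·sin21°·3.2 − 2400·2.05 − 2100·2.7 − 3150·1.3 = 0 → T = 14685/(3.2·0.358368) = 12805.4 ≈ 12810 N.
ΣF_x = 0: A_x − T·cos21° = 0 → A_x = 12805.4 × 0.93358 = 11950 N.
ΣF_y = 0: A_y + T·sin21° − 2400 − 2100 − 3150 = 0 → A_y = 7650 − 12805.4 × 0.358368 = 3061 N.

T = 12810 N, A_x = 11950 N, A_y = 3061 N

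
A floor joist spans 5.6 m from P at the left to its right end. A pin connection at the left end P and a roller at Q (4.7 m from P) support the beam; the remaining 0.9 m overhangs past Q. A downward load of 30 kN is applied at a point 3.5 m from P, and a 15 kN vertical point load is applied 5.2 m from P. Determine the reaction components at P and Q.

P_x = 0, P_y = 6.064 kN, Q_y = 38.94 kN

Taking moments about P: Q_y·4.7 − 30·3.5 − 15·5.2 = 0 → Q_y = 183/4.7 = 38.9362 ≈ 38.94 kN.
ΣF_y = 0: P_y + 38.9362 − 30 − 15 = 0 → P_y = 6.064 kN.
ΣF_x = 0: no horizontal applied forces, so P_x = 0.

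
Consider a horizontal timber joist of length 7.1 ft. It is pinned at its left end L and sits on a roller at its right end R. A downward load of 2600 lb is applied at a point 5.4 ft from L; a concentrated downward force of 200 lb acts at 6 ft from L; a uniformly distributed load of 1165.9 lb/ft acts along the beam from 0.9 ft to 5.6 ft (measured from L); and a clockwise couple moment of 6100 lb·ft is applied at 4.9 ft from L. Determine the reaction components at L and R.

Resultant of the distributed load: 1165.9 × 4.7 = 5479.73 lb at 3.25 ft from L.
Taking moments about L: R_y·7.1 − 2600·5.4 − 200·6 − (1165.9·4.7)·3.25 − 6100 = 0 → R_y = 39149.1225/7.1 = 5513.96 ≈ 5514 lb.
ΣF_y = 0: L_y + 5513.96 − 2600 − 200 − 1165.9·4.7 = 0 → L_y = 2766 lb.
ΣF_x = 0: no horizontal applied forces, so L_x = 0.

L_x = 0, L_y = 2766 lb, R_y = 5514 lb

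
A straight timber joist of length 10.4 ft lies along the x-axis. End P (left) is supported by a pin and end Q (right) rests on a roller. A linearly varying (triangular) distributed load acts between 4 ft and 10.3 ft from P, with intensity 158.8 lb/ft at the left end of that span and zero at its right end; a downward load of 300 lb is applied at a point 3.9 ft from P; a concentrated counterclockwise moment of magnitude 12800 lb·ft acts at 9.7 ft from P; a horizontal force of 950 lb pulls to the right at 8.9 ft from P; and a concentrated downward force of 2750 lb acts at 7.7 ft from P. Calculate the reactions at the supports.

Resultant of the triangular load: ½ × 158.8 × 6.3 = 500.22 lb, acting at 6.1 ft from P (one-third of the span from the peak).
Taking moments about P: Q_y·10.4 − (½·158.8·6.3)·6.1 − 300·3.9 + 12800 − 2750·7.7 = 0 → Q_y = 12596.342/10.4 = 1211.19 ≈ 1211 lb.
ΣF_y = 0: P_y + 1211.19 − ½·158.8·6.3 − 300 − 2750 = 0 → P_y = 2339 lb.
ΣF_x = 0: P_x + 950 = 0 → P_x = -950.0 lb.

P_x = -950.0 lb, P_y = 2339 lb, Q_y = 1211 lb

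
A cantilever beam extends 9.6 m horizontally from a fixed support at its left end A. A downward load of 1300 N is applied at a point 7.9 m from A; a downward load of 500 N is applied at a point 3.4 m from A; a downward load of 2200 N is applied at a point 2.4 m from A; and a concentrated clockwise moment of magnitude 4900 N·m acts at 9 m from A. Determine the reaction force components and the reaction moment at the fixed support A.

ΣF_x = 0: A_x = 0.
ΣF_y = 0: A_y − 1300 − 500 − 2200 = 0 → A_y = 4000 N.
ΣM about A: M_A − 1300·7.9 − 500·3.4 − 2200·2.4 − 4900 = 0 → M_A = 22150 N·m.

A_x = 0, A_y = 4000 N, M_A = 22150 N·m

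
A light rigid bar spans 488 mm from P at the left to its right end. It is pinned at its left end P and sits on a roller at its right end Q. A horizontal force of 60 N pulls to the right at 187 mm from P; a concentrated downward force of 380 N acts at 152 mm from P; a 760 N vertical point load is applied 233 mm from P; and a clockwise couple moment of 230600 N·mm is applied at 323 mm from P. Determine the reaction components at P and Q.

P_x = -60.00 N, P_y = 186.2 N, Q_y = 953.8 N

Moments about P: Q_y·488 − 380·152 − 760·233 − 230600 = 0 → Q_y = 465440/488 = 953.77 ≈ 953.8 N.
ΣF_y = 0: P_y + 953.77 − 380 − 760 = 0 → P_y = 186.2 N.
ΣF_x = 0: P_x + 60 = 0 → P_x = -60.00 N.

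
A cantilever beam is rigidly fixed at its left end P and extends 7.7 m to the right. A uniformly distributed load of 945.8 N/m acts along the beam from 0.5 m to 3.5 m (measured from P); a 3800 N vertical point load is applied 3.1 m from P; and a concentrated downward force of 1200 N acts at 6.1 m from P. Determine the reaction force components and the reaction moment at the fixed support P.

P_x = 0, P_y = 7837 N, M_P = 24770 N·m

Resultant of the distributed load: 945.8 × 3 = 2837.4 N at 2 m from P.
ΣF_x = 0: P_x = 0.
ΣF_y = 0: P_y − 945.8·3 − 3800 − 1200 = 0 → P_y = 7837 N.
ΣM about P: M_P − (945.8·3)·2 − 3800·3.1 − 1200·6.1 = 0 → M_P = 24770 N·m.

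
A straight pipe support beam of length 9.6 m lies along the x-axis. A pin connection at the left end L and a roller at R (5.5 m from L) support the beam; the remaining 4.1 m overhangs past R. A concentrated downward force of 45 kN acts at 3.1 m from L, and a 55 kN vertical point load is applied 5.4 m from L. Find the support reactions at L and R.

Moments about L: R_y·5.5 − 45·3.1 − 55·5.4 = 0 → R_y = 436.5/5.5 = 79.3636 ≈ 79.36 kN.
ΣF_y = 0: L_y + 79.3636 − 45 − 55 = 0 → L_y = 20.64 kN.
ΣF_x = 0: no horizontal applied forces, so L_x = 0.

L_x = 0, L_y = 20.64 kN, R_y = 79.36 kN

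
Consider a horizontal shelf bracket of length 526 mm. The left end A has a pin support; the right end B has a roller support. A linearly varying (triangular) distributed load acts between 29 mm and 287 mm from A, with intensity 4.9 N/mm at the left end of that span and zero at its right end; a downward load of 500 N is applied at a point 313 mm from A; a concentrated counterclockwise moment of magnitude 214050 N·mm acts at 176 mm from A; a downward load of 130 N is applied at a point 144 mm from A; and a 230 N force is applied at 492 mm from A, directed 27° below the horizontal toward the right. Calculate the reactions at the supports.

Resultant of the triangular load: ½ × 4.9 × 258 = 632.1 N, acting at 115 mm from A (one-third of the span from the peak).
ΣM about A: B_y·526 − (½·4.9·258)·115 − 500·313 + 214050 − 130·144 − 230·sin27°·492 = 0 → B_y = 85235.1/526 = 162.044 ≈ 162.0 N.
ΣF_y = 0: A_y + 162.044 − ½·4.9·258 − 500 − 130 − 230·sin27° = 0 → A_y = 1204 N.
ΣF_x = 0: A_x + 230·cos27° = 0 → A_x = -204.9 N.

A_x = -204.9 N, A_y = 1204 N, B_y = 162.0 N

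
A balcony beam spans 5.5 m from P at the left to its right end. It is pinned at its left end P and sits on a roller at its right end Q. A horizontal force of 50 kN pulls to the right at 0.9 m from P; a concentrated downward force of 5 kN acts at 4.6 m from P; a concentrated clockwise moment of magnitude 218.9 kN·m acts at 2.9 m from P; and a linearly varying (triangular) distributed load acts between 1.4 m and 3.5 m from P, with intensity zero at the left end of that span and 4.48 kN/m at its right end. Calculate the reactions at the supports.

P_x = -50.00 kN, P_y = -36.67 kN, Q_y = 46.38 kN

Resultant of the triangular load: ½ × 4.48 × 2.1 = 4.704 kN, acting at 2.8 m from P (one-third of the span from the peak).
Moments about P: Q_y·5.5 − 5·4.6 − 218.9 − (½·4.48·2.1)·2.8 = 0 → Q_y = 255.0712/5.5 = 46.3766 ≈ 46.38 kN.
ΣF_y = 0: P_y + 46.3766 − 5 − ½·4.48·2.1 = 0 → P_y = -36.67 kN.
ΣF_x = 0: P_x + 50 = 0 → P_x = -50.00 kN.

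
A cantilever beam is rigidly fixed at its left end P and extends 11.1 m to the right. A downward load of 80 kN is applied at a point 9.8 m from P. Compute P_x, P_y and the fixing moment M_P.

P_x = 0, P_y = 80.00 kN, M_P = 784.0 kN·m

ΣF_x = 0: P_x = 0.
ΣF_y = 0: P_y − 80 = 0 → P_y = 80.00 kN.
ΣM about P: M_P − 80·9.8 = 0 → M_P = 784.0 kN·m.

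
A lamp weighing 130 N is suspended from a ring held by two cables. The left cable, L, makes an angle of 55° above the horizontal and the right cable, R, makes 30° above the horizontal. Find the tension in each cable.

ΣF_x = 0: −T_L·cos55° + T_R·cos30° = 0 → T_R = 0.662309·T_L.
ΣF_y = 0: T_L·sin55° + T_R·sin30° = 130.
Substitute: T_L·(0.819152 + 0.662309·0.5) = 130 → T_L = 113.013 ≈ 113.0 N.
Then T_R = 0.662309 × 113.013 = 74.85 N.

T_L = 113.0 N, T_R = 74.85 N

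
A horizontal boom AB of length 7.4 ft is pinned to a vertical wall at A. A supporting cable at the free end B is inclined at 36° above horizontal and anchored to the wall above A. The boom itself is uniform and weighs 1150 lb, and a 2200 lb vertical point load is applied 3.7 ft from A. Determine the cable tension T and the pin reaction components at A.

ΣM about A: T·sin36°·7.4 − 1150·3.7 − 2200·3.7 = 0 → T = 12395/(7.4·0.587785) = 2849.68 ≈ 2850 lb.
ΣF_x = 0: A_x − T·cos36° = 0 → A_x = 2849.68 × 0.809017 = 2305 lb.
ΣF_y = 0: A_y + T·sin36° − 1150 − 2200 = 0 → A_y = 3350 − 2849.68 × 0.587785 = 1675 lb.

T = 2850 lb, A_x = 2305 lb, A_y = 1675 lb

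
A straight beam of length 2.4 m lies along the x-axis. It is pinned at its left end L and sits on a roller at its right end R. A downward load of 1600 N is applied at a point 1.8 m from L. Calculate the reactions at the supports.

L_x = 0, L_y = 400.0 N, R_y = 1200 N

Taking moments about L: R_y·2.4 − 1600·1.8 = 0 → R_y = 2880/2.4 = 1200 N.
ΣF_y = 0: L_y + 1200 − 1600 = 0 → L_y = 400.0 N.
ΣF_x = 0: no horizontal applied forces, so L_x = 0.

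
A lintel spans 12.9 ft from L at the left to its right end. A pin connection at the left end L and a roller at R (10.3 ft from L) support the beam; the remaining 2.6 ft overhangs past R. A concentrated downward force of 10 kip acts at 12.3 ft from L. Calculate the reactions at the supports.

Taking moments about L: R_y·10.3 − 10·12.3 = 0 → R_y = 123/10.3 = 11.9417 ≈ 11.94 kip.
ΣF_y = 0: L_y + 11.9417 − 10 = 0 → L_y = -1.942 kip.
ΣF_x = 0: no horizontal applied forces, so L_x = 0.

L_x = 0, L_y = -1.942 kip, R_y = 11.94 kip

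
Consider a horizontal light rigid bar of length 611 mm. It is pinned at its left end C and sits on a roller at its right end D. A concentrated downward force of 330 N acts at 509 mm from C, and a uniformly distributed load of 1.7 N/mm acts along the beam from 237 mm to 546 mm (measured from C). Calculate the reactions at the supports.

Resultant of the distributed load: 1.7 × 309 = 525.3 N at 391.5 mm from C.
Moments about C: D_y·611 − 330·509 − (1.7·309)·391.5 = 0 → D_y = 373624.95/611 = 611.497 ≈ 611.5 N.
ΣF_y = 0: C_y + 611.497 − 330 − 1.7·309 = 0 → C_y = 243.8 N.
ΣF_x = 0: no horizontal applied forces, so C_x = 0.

C_x = 0, C_y = 243.8 N, D_y = 611.5 N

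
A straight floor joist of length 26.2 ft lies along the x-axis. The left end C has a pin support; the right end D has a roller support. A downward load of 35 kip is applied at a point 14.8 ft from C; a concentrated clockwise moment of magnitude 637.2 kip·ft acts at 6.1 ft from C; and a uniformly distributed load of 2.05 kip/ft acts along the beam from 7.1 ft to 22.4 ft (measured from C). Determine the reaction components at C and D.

C_x = 0, C_y = 4.616 kip, D_y = 61.75 kip

Resultant of the distributed load: 2.05 × 15.3 = 31.365 kip at 14.75 ft from C.
Moments about C: D_y·26.2 − 35·14.8 − 637.2 − (2.05·15.3)·14.75 = 0 → D_y = 1617.83375/26.2 = 61.7494 ≈ 61.75 kip.
ΣF_y = 0: C_y + 61.7494 − 35 − 2.05·15.3 = 0 → C_y = 4.616 kip.
ΣF_x = 0: no horizontal applied forces, so C_x = 0.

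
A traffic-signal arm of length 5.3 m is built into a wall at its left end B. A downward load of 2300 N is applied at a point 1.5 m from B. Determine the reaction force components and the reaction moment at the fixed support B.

B_x = 0, B_y = 2300 N, M_B = 3450 N·m

ΣF_x = 0: B_x = 0.
ΣF_y = 0: B_y − 2300 = 0 → B_y = 2300 N.
ΣM about B: M_B − 2300·1.5 = 0 → M_B = 3450 N·m.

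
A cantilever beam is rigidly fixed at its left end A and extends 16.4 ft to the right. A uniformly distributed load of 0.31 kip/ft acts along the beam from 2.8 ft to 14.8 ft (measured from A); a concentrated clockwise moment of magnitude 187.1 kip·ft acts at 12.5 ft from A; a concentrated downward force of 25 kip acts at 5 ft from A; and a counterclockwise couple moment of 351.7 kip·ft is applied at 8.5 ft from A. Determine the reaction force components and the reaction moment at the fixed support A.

Resultant of the distributed load: 0.31 × 12 = 3.72 kip at 8.8 ft from A.
ΣF_x = 0: A_x = 0.
ΣF_y = 0: A_y − 0.31·12 − 25 = 0 → A_y = 28.72 kip.
ΣM about A: M_A − (0.31·12)·8.8 − 187.1 − 25·5 + 351.7 = 0 → M_A = -6.864 kip·ft.

A_x = 0, A_y = 28.72 kip, M_A = -6.864 kip·ft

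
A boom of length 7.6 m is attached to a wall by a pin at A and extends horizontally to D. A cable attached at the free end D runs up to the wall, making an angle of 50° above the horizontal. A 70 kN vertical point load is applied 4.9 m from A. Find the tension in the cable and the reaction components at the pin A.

T = 58.92 kN, A_x = 37.87 kN, A_y = 24.87 kN

ΣM about A: T·sin50°·7.6 − 70·4.9 = 0 → T = 343/(7.6·0.766044) = 58.9151 ≈ 58.92 kN.
ΣF_x = 0: A_x − T·cos50° = 0 → A_x = 58.9151 × 0.642788 = 37.87 kN.
ΣF_y = 0: A_y + T·sin50° − 70 = 0 → A_y = 70 − 58.9151 × 0.766044 = 24.87 kN.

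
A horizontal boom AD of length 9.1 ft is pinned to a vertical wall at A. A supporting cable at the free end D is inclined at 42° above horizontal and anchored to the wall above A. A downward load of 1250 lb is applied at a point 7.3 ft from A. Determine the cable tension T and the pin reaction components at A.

ΣM about A: T·sin42°·9.1 − 1250·7.3 = 0 → T = 9125/(9.1·0.669131) = 1498.58 ≈ 1499 lb.
ΣF_x = 0: A_x − T·cos42° = 0 → A_x = 1498.58 × 0.743145 = 1114 lb.
ΣF_y = 0: A_y + T·sin42° − 1250 = 0 → A_y = 1250 − 1498.58 × 0.669131 = 247.3 lb.

T = 1499 lb, A_x = 1114 lb, A_y = 247.3 lb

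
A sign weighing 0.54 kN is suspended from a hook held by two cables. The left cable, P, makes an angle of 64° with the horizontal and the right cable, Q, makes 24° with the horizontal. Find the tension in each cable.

ΣF_x = 0: −T_P·cos64° + T_Q·cos24° = 0 → T_Q = 0.479857·T_P.
ΣF_y = 0: T_P·sin64° + T_Q·sin24° = 0.54.
Substitute: T_P·(0.898794 + 0.479857·0.406737) = 0.54 → T_P = 0.493615 ≈ 0.4936 kN.
Then T_Q = 0.479857 × 0.493615 = 0.2369 kN.

T_P = 0.4936 kN, T_Q = 0.2369 kN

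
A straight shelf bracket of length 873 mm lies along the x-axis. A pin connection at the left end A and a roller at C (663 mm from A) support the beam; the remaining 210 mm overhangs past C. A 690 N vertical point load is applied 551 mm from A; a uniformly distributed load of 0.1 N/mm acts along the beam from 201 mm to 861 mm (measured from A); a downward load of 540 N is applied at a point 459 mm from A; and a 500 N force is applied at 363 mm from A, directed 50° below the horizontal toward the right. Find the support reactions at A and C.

A_x = -321.4 N, A_y = 469.2 N, C_y = 1210 N

Resultant of the distributed load: 0.1 × 660 = 66 N at 531 mm from A.
ΣM about A: C_y·663 − 690·551 − (0.1·660)·531 − 540·459 − 500·sin50°·363 = 0 → C_y = 802133/663 = 1209.85 ≈ 1210 N.
ΣF_y = 0: A_y + 1209.85 − 690 − 0.1·660 − 540 − 500·sin50° = 0 → A_y = 469.2 N.
ΣF_x = 0: A_x + 500·cos50° = 0 → A_x = -321.4 N.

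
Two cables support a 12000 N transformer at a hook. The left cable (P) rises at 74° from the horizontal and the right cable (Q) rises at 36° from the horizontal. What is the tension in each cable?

T_P = 10330 N, T_Q = 3520 N

ΣF_x = 0: −T_P·cos74° + T_Q·cos36° = 0 → T_Q = 0.340707·T_P.
ΣF_y = 0: T_P·sin74° + T_Q·sin36° = 12000.
Substitute: T_P·(0.961262 + 0.340707·0.587785) = 12000 → T_P = 10331.3 ≈ 10330 N.
Then T_Q = 0.340707 × 10331.3 = 3520 N.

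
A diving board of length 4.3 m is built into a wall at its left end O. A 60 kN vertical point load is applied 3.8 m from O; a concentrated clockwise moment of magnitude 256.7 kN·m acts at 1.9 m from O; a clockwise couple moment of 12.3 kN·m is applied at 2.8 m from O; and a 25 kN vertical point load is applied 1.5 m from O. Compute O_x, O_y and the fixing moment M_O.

ΣF_x = 0: O_x = 0.
ΣF_y = 0: O_y − 60 − 25 = 0 → O_y = 85.00 kN.
ΣM about O: M_O − 60·3.8 − 256.7 − 12.3 − 25·1.5 = 0 → M_O = 534.5 kN·m.

O_x = 0, O_y = 85.00 kN, M_O = 534.5 kN·m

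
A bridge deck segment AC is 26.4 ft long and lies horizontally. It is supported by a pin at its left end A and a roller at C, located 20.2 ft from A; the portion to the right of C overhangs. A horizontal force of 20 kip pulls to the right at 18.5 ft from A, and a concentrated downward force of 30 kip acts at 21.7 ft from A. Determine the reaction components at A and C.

Taking moments about A: C_y·20.2 − 30·21.7 = 0 → C_y = 651/20.2 = 32.2277 ≈ 32.23 kip.
ΣF_y = 0: A_y + 32.2277 − 30 = 0 → A_y = -2.228 kip.
ΣF_x = 0: A_x + 20 = 0 → A_x = -20.00 kip.

A_x = -20.00 kip, A_y = -2.228 kip, C_y = 32.23 kip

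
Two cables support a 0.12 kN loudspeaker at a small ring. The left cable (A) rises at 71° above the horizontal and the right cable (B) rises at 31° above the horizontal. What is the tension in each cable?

ΣF_x = 0: −T_A·cos71° + T_B·cos31° = 0 → T_B = 0.379819·T_A.
ΣF_y = 0: T_A·sin71° + T_B·sin31° = 0.12.
Substitute: T_A·(0.945519 + 0.379819·0.515038) = 0.12 → T_A = 0.105158 ≈ 0.1052 kN.
Then T_B = 0.379819 × 0.105158 = 0.03994 kN.

T_A = 0.1052 kN, T_B = 0.03994 kN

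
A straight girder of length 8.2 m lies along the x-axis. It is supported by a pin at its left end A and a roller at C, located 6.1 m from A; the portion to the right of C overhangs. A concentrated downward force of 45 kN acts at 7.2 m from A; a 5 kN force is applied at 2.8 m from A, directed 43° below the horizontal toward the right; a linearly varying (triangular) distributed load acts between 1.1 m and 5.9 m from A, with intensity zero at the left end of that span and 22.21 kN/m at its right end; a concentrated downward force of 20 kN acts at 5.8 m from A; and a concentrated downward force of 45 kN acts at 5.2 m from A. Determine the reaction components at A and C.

A_x = -3.657 kN, A_y = 17.08 kN, C_y = 149.6 kN

Resultant of the triangular load: ½ × 22.21 × 4.8 = 53.304 kN, acting at 4.3 m from A (one-third of the span from the peak).
Taking moments about A: C_y·6.1 − 45·7.2 − 5·sin43°·2.8 − (½·22.21·4.8)·4.3 − 20·5.8 − 45·5.2 = 0 → C_y = 912.755/6.1 = 149.632 ≈ 149.6 kN.
ΣF_y = 0: A_y + 149.632 − 45 − 5·sin43° − ½·22.21·4.8 − 20 − 45 = 0 → A_y = 17.08 kN.
ΣF_x = 0: A_x + 5·cos43° = 0 → A_x = -3.657 kN.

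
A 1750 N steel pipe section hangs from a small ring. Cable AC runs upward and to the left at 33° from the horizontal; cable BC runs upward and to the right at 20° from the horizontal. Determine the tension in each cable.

ΣF_x = 0: −T_AC·cos33° + T_BC·cos20° = 0 → T_BC = 0.892495·T_AC.
ΣF_y = 0: T_AC·sin33° + T_BC·sin20° = 1750.
Substitute: T_AC·(0.544639 + 0.892495·0.34202) = 1750 → T_AC = 2059.09 ≈ 2059 N.
Then T_BC = 0.892495 × 2059.09 = 1838 N.

T_AC = 2059 N, T_BC = 1838 N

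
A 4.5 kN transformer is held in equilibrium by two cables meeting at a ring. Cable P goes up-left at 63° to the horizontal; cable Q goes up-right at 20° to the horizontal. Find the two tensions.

ΣF_x = 0: −T_P·cos63° + T_Q·cos20° = 0 → T_Q = 0.483127·T_P.
ΣF_y = 0: T_P·sin63° + T_Q·sin20° = 4.5.
Substitute: T_P·(0.891007 + 0.483127·0.34202) = 4.5 → T_P = 4.26037 ≈ 4.260 kN.
Then T_Q = 0.483127 × 4.26037 = 2.058 kN.

T_P = 4.260 kN, T_Q = 2.058 kN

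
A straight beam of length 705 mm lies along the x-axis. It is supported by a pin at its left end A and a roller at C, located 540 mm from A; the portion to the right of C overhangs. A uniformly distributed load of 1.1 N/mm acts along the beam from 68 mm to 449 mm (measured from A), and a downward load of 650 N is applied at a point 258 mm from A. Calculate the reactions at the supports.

Resultant of the distributed load: 1.1 × 381 = 419.1 N at 258.5 mm from A.
Moments about A: C_y·540 − (1.1·381)·258.5 − 650·258 = 0 → C_y = 276037.35/540 = 511.18 ≈ 511.2 N.
ΣF_y = 0: A_y + 511.18 − 1.1·381 − 650 = 0 → A_y = 557.9 N.
ΣF_x = 0: no horizontal applied forces, so A_x = 0.

A_x = 0, A_y = 557.9 N, C_y = 511.2 N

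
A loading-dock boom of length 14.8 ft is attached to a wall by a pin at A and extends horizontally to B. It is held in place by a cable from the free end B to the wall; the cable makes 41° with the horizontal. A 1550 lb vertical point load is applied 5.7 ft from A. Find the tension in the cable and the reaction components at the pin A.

ΣM about A: T·sin41°·14.8 − 1550·5.7 = 0 → T = 8835/(14.8·0.656059) = 909.917 ≈ 909.9 lb.
ΣF_x = 0: A_x − T·cos41° = 0 → A_x = 909.917 × 0.75471 = 686.7 lb.
ΣF_y = 0: A_y + T·sin41° − 1550 = 0 → A_y = 1550 − 909.917 × 0.656059 = 953.0 lb.

T = 909.9 lb, A_x = 686.7 lb, A_y = 953.0 lb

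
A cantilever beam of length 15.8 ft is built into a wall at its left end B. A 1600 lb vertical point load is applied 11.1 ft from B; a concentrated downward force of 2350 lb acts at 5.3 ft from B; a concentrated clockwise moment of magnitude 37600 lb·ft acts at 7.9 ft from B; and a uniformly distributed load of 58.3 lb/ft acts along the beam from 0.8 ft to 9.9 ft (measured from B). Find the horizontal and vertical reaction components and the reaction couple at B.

Resultant of the distributed load: 58.3 × 9.1 = 530.53 lb at 5.35 ft from B.
ΣF_x = 0: B_x = 0.
ΣF_y = 0: B_y − 1600 − 2350 − 58.3·9.1 = 0 → B_y = 4481 lb.
ΣM about B: M_B − 1600·11.1 − 2350·5.3 − 37600 − (58.3·9.1)·5.35 = 0 → M_B = 70650 lb·ft.

B_x = 0, B_y = 4481 lb, M_B = 70650 lb·ft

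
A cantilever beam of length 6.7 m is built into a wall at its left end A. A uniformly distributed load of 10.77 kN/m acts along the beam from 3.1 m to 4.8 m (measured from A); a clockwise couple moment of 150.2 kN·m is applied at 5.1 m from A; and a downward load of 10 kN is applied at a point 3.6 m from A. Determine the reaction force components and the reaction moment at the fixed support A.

Resultant of the distributed load: 10.77 × 1.7 = 18.309 kN at 3.95 m from A.
ΣF_x = 0: A_x = 0.
ΣF_y = 0: A_y − 10.77·1.7 − 10 = 0 → A_y = 28.31 kN.
ΣM about A: M_A − (10.77·1.7)·3.95 − 150.2 − 10·3.6 = 0 → M_A = 258.5 kN·m.

A_x = 0, A_y = 28.31 kN, M_A = 258.5 kN·m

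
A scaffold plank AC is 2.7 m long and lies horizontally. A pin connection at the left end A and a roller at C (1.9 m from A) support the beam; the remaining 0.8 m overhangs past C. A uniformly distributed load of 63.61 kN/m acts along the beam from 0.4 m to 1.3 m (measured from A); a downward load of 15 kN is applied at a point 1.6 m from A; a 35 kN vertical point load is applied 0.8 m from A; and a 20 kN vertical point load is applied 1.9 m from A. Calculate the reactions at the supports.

Resultant of the distributed load: 63.61 × 0.9 = 57.249 kN at 0.85 m from A.
ΣM about A: C_y·1.9 − (63.61·0.9)·0.85 − 15·1.6 − 35·0.8 − 20·1.9 = 0 → C_y = 138.66165/1.9 = 72.9798 ≈ 72.98 kN.
ΣF_y = 0: A_y + 72.9798 − 63.61·0.9 − 15 − 35 − 20 = 0 → A_y = 54.27 kN.
ΣF_x = 0: no horizontal applied forces, so A_x = 0.

A_x = 0, A_y = 54.27 kN, C_y = 72.98 kN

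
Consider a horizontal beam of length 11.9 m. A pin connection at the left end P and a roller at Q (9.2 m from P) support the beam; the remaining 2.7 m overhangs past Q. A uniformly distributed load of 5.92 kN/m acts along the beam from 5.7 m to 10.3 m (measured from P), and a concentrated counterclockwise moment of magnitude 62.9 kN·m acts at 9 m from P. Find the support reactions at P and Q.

Resultant of the distributed load: 5.92 × 4.6 = 27.232 kN at 8 m from P.
Taking moments about P: Q_y·9.2 − (5.92·4.6)·8 + 62.9 = 0 → Q_y = 154.956/9.2 = 16.843 ≈ 16.84 kN.
ΣF_y = 0: P_y + 16.843 − 5.92·4.6 = 0 → P_y = 10.39 kN.
ΣF_x = 0: no horizontal applied forces, so P_x = 0.

P_x = 0, P_y = 10.39 kN, Q_y = 16.84 kN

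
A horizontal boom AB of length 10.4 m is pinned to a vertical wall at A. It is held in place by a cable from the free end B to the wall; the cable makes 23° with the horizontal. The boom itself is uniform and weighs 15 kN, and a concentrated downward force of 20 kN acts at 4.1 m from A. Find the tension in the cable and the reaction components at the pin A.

T = 39.37 kN, A_x = 36.24 kN, A_y = 19.62 kN

ΣM about A: T·sin23°·10.4 − 15·5.2 − 20·4.1 = 0 → T = 160/(10.4·0.390731) = 39.3739 ≈ 39.37 kN.
ΣF_x = 0: A_x − T·cos23° = 0 → A_x = 39.3739 × 0.920505 = 36.24 kN.
ΣF_y = 0: A_y + T·sin23° − 15 − 20 = 0 → A_y = 35 − 39.3739 × 0.390731 = 19.62 kN.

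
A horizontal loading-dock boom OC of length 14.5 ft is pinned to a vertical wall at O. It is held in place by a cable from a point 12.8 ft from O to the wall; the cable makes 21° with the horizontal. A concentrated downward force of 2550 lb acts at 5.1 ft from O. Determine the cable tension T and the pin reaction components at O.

T = 2835 lb, O_x = 2647 lb, O_y = 1534 lb

ΣM about O: T·sin21°·12.8 − 2550·5.1 = 0 → T = 13005/(12.8·0.358368) = 2835.12 ≈ 2835 lb.
ΣF_x = 0: O_x − T·cos21° = 0 → O_x = 2835.12 × 0.93358 = 2647 lb.
ΣF_y = 0: O_y + T·sin21° − 2550 = 0 → O_y = 2550 − 2835.12 × 0.358368 = 1534 lb.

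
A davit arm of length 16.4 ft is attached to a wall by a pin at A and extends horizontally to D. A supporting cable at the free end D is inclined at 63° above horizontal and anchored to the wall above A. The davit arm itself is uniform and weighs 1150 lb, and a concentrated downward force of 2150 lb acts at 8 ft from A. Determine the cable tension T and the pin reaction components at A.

T = 1822 lb, A_x = 827.4 lb, A_y = 1676 lb

ΣM about A: T·sin63°·16.4 − 1150·8.2 − 2150·8 = 0 → T = 26630/(16.4·0.891007) = 1822.41 ≈ 1822 lb.
ΣF_x = 0: A_x − T·cos63° = 0 → A_x = 1822.41 × 0.45399 = 827.4 lb.
ΣF_y = 0: A_y + T·sin63° − 1150 − 2150 = 0 → A_y = 3300 − 1822.41 × 0.891007 = 1676 lb.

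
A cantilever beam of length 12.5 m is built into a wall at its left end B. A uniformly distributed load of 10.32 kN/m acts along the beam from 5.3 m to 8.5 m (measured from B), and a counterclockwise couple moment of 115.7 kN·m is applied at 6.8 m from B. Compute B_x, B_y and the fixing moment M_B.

B_x = 0, B_y = 33.02 kN, M_B = 112.2 kN·m

Resultant of the distributed load: 10.32 × 3.2 = 33.024 kN at 6.9 m from B.
ΣF_x = 0: B_x = 0.
ΣF_y = 0: B_y − 10.32·3.2 = 0 → B_y = 33.02 kN.
ΣM about B: M_B − (10.32·3.2)·6.9 + 115.7 = 0 → M_B = 112.2 kN·m.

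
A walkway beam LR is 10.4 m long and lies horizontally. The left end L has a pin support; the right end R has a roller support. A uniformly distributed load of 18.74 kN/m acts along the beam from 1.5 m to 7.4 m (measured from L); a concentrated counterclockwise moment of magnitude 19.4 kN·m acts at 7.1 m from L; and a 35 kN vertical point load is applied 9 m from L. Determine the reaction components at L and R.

L_x = 0, L_y = 69.83 kN, R_y = 75.73 kN

Resultant of the distributed load: 18.74 × 5.9 = 110.566 kN at 4.45 m from L.
Moments about L: R_y·10.4 − (18.74·5.9)·4.45 + 19.4 − 35·9 = 0 → R_y = 787.6187/10.4 = 75.7326 ≈ 75.73 kN.
ΣF_y = 0: L_y + 75.7326 − 18.74·5.9 − 35 = 0 → L_y = 69.83 kN.
ΣF_x = 0: no horizontal applied forces, so L_x = 0.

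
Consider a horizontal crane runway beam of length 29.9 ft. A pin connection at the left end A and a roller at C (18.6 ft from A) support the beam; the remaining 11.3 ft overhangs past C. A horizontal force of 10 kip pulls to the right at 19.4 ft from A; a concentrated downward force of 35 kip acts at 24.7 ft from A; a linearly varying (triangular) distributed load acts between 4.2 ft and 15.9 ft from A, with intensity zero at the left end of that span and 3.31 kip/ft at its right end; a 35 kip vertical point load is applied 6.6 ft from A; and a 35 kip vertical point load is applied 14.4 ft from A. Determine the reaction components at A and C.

Resultant of the triangular load: ½ × 3.31 × 11.7 = 19.3635 kip, acting at 12 ft from A (one-third of the span from the peak).
Taking moments about A: C_y·18.6 − 35·24.7 − (½·3.31·11.7)·12 − 35·6.6 − 35·14.4 = 0 → C_y = 1831.862/18.6 = 98.4872 ≈ 98.49 kip.
ΣF_y = 0: A_y + 98.4872 − 35 − ½·3.31·11.7 − 35 − 35 = 0 → A_y = 25.88 kip.
ΣF_x = 0: A_x + 10 = 0 → A_x = -10.00 kip.

A_x = -10.00 kip, A_y = 25.88 kip, C_y = 98.49 kip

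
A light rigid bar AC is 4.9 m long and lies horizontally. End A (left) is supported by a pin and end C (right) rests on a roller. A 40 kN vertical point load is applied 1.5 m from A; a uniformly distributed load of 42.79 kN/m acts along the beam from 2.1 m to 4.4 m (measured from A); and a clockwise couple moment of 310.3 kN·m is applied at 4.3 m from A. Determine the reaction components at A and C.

Resultant of the distributed load: 42.79 × 2.3 = 98.417 kN at 3.25 m from A.
Taking moments about A: C_y·4.9 − 40·1.5 − (42.79·2.3)·3.25 − 310.3 = 0 → C_y = 690.15525/4.9 = 140.848 ≈ 140.8 kN.
ΣF_y = 0: A_y + 140.848 − 40 − 42.79·2.3 = 0 → A_y = -2.431 kN.
ΣF_x = 0: no horizontal applied forces, so A_x = 0.

A_x = 0, A_y = -2.431 kN, C_y = 140.8 kN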